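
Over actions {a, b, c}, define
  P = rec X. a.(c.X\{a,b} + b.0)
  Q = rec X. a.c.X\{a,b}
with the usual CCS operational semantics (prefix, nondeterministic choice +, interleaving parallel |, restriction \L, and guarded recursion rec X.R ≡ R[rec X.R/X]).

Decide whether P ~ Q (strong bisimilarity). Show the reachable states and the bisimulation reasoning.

P's transition system — 4 states:
  m0 = rec X. a.(c.X\{a,b} + b.0) → —a→ m1
  m1 = c.(rec X. a.(c.X\{a,b} + b.0))\{a,b} + b.0 → —b→ m2, —c→ m3
  m2 = 0 → stopped
  m3 = (rec X. a.(c.X\{a,b} + b.0))\{a,b} → stopped
Q's transition system — 3 states:
  n0 = rec X. a.c.X\{a,b} → —a→ n1
  n1 = c.(rec X. a.c.X\{a,b})\{a,b} → —c→ n2
  n2 = (rec X. a.c.X\{a,b})\{a,b} → stopped
Partition-refinement fixed point:
  B0 = {m0}
  B1 = {m1}
  B2 = {m2, m3, n2}
  B3 = {n0}
  B4 = {n1}
m0 ∈ B0, n0 ∈ B3 → different blocks

not bisimilar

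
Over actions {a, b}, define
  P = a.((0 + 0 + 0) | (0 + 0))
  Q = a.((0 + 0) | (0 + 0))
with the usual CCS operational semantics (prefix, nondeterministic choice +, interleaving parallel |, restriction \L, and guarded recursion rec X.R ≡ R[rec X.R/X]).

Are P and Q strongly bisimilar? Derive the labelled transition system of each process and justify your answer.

P's transition system — 2 states:
  u0 = a.((0 + 0 + 0) | (0 + 0)) has moves --a--▸ u1
  u1 = (0 + 0 + 0) | (0 + 0) has moves stopped
Q's transition system — 2 states:
  v0 = a.((0 + 0) | (0 + 0)) has moves --a--▸ v1
  v1 = (0 + 0) | (0 + 0) has moves stopped
Bisimilarity quotient blocks:
  B0 = {u0, v0}
  B1 = {u1, v1}
u0 ∈ B0, v0 ∈ B0 → same block

bisimilar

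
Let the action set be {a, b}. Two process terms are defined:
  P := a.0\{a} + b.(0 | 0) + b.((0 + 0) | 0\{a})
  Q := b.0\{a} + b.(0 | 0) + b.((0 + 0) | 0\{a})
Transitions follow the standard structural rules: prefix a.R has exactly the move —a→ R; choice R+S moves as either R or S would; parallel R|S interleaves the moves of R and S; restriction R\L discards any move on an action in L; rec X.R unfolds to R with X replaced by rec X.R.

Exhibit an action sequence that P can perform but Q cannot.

a

LTS(P): 4 reachable states
  s0 = a.0\{a} + b.(0 | 0) + b.((0 + 0) | 0\{a}) :: —a→ s1, —b→ s2, —b→ s3
  s1 = 0\{a} :: (no moves)
  s2 = (0 + 0) | 0\{a} :: (no moves)
  s3 = 0 | 0 :: (no moves)
LTS(Q): 4 reachable states
  t0 = b.0\{a} + b.(0 | 0) + b.((0 + 0) | 0\{a}) :: —b→ t1, —b→ t2, —b→ t3
  t1 = (0 + 0) | 0\{a} :: (no moves)
  t2 = 0 | 0 :: (no moves)
  t3 = 0\{a} :: (no moves)
Executing a from P (initial set {s0}):
  after a @ step 1: {s1}
  ✓ P
Executing a from Q (initial set {t0}):
  after a @ step 1: ∅  — Q cannot continue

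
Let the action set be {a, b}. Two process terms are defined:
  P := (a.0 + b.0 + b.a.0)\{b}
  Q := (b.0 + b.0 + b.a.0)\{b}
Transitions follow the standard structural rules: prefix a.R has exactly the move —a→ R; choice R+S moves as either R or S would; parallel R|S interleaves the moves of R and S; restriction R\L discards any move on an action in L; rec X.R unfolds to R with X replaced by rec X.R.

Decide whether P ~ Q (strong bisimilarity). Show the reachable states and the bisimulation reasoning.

P ≁ Q

LTS(P): 2 reachable states
  m0 = (a.0 + b.0 + b.a.0)\{b} | -a-> m1
  m1 = 0\{b} | stopped
LTS(Q): 1 reachable states
  n0 = (b.0 + b.0 + b.a.0)\{b} | stopped
Coarsest stable partition (strong bisimilarity classes):
  B0 = {m0}
  B1 = {m1, n0}
m0 ∈ B0, n0 ∈ B1 → different blocks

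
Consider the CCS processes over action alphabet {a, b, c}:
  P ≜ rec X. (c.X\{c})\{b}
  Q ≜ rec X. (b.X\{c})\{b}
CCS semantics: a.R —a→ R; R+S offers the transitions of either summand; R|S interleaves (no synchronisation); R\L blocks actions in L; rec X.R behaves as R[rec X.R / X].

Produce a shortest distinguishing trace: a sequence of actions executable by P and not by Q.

Reachable graph of P (2 states):
  p0 = rec X. (c.X\{c})\{b} ⊢ =c=> p1
  p1 = (rec X. (c.X\{c})\{b})\{c}\{b} ⊢ stopped
Reachable graph of Q (1 states):
  q0 = rec X. (b.X\{c})\{b} ⊢ stopped
Executing c from P (initial set {p0}):
  after c @ step 1: {p1}
  ✓ P
Executing c from Q (initial set {q0}):
  after c @ step 1: ∅ (Q stuck)

c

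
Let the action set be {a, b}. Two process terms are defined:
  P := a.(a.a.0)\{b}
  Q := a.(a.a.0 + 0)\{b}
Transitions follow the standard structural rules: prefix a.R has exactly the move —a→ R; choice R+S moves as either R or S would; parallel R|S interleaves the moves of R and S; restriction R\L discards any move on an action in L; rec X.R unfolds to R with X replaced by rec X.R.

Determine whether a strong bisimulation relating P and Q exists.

P's transition system — 4 states:
  p0 = a.(a.a.0)\{b} ⊢ ··a··> p1
  p1 = (a.a.0)\{b} ⊢ ··a··> p2
  p2 = (a.0)\{b} ⊢ ··a··> p3
  p3 = 0\{b} ⊢ (no moves)
Q's transition system — 4 states:
  q0 = a.(a.a.0 + 0)\{b} ⊢ ··a··> q1
  q1 = (a.a.0 + 0)\{b} ⊢ ··a··> q2
  q2 = (a.0)\{b} ⊢ ··a··> q3
  q3 = 0\{b} ⊢ (no moves)
Bisimilarity quotient blocks:
  B0 = {p0, q0}
  B1 = {p1, q1}
  B2 = {p2, q2}
  B3 = {p3, q3}
p0 ∈ B0, q0 ∈ B0 → same block

bisimilar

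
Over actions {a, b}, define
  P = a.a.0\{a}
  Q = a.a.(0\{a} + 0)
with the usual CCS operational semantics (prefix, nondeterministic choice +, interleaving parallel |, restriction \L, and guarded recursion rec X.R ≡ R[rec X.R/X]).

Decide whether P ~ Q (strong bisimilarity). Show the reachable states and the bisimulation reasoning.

P's transition system — 3 states:
  s0 = a.a.0\{a} | —a→ s1
  s1 = a.0\{a} | —a→ s2
  s2 = 0\{a} | deadlocked
Q's transition system — 3 states:
  t0 = a.a.(0\{a} + 0) | —a→ t1
  t1 = a.(0\{a} + 0) | —a→ t2
  t2 = 0\{a} + 0 | deadlocked
Partition-refinement fixed point:
  B0 = {s0, t0}
  B1 = {s1, t1}
  B2 = {s2, t2}
s0 ∈ B0, t0 ∈ B0 → same block

P ~ Q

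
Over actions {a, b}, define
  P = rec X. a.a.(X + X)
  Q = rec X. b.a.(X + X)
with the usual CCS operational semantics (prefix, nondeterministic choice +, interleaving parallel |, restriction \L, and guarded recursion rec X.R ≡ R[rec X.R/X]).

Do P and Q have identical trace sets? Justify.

NO — witness ⟨a⟩

Reachable graph of P (3 states):
  u0 = rec X. a.a.(X + X) → ··a··> u1
  u1 = a.((rec X. a.a.(X + X)) + (rec X. a.a.(X + X))) → ··a··> u2
  u2 = (rec X. a.a.(X + X)) + (rec X. a.a.(X + X)) → ··a··> u1
Reachable graph of Q (3 states):
  v0 = rec X. b.a.(X + X) → ··b··> v1
  v1 = a.((rec X. b.a.(X + X)) + (rec X. b.a.(X + X))) → ··a··> v2
  v2 = (rec X. b.a.(X + X)) + (rec X. b.a.(X + X)) → ··b··> v1
Executing a from P (initial set {u0}):
  [1] a ⇒ {u1}
  ✓ P
Executing a from Q (initial set {v0}):
  [1] a ⇒ no successor for Q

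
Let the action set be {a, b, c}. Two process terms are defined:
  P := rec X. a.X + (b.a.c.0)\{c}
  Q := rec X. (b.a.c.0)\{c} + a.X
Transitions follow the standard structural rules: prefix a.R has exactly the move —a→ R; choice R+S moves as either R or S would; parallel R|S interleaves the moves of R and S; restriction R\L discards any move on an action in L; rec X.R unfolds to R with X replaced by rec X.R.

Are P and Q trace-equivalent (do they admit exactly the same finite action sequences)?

LTS(P): 3 reachable states
  s0 = rec X. a.X + (b.a.c.0)\{c} | --a--▸ s0, --b--▸ s1
  s1 = (a.c.0)\{c} | --a--▸ s2
  s2 = (c.0)\{c} | ·
LTS(Q): 3 reachable states
  t0 = rec X. (b.a.c.0)\{c} + a.X | --a--▸ t0, --b--▸ t1
  t1 = (a.c.0)\{c} | --a--▸ t2
  t2 = (c.0)\{c} | ·
Partition-refinement fixed point:
  B0 = {s0, t0}
  B1 = {s1, t1}
  B2 = {s2, t2}
s0 ∈ B0, t0 ∈ B0 → same block
Bisimilar ⇒ trace-equivalent.

traces(P) = traces(Q)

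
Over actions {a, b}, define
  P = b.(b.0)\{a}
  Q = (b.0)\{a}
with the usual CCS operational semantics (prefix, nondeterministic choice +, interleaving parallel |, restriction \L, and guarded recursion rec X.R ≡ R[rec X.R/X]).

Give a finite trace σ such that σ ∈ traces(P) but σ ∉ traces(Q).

Reachable graph of P (3 states):
  u0 = b.(b.0)\{a} | =b=> u1
  u1 = (b.0)\{a} | =b=> u2
  u2 = 0\{a} | ∅
Reachable graph of Q (2 states):
  v0 = (b.0)\{a} | =b=> v1
  v1 = 0\{a} | ∅
Run σ = ⟨bb⟩ on P: start {u0}
  after b @ step 1: {u1}
  after b @ step 2: {u2}
  — P admits the full trace.
Run σ = ⟨bb⟩ on Q: start {v0}
  after b @ step 1: {v1}
  after b @ step 2: ∅ (Q stuck)

bb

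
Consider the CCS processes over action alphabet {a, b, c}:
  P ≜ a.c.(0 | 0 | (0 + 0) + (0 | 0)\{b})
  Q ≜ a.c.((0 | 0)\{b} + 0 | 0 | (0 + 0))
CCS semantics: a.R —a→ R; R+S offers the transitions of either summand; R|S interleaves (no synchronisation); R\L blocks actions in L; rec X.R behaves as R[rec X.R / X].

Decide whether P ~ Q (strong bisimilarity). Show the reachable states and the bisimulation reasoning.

P's transition system — 3 states:
  s0 = a.c.(0 | 0 | (0 + 0) + (0 | 0)\{b}) | =a=> s1
  s1 = c.(0 | 0 | (0 + 0) + (0 | 0)\{b}) | =c=> s2
  s2 = 0 | 0 | (0 + 0) + (0 | 0)\{b} | ∅
Q's transition system — 3 states:
  t0 = a.c.((0 | 0)\{b} + 0 | 0 | (0 + 0)) | =a=> t1
  t1 = c.((0 | 0)\{b} + 0 | 0 | (0 + 0)) | =c=> t2
  t2 = (0 | 0)\{b} + 0 | 0 | (0 + 0) | ∅
Bisimilarity quotient blocks:
  B0 = {s0, t0}
  B1 = {s1, t1}
  B2 = {s2, t2}
s0 ∈ B0, t0 ∈ B0 → same block

P ~ Q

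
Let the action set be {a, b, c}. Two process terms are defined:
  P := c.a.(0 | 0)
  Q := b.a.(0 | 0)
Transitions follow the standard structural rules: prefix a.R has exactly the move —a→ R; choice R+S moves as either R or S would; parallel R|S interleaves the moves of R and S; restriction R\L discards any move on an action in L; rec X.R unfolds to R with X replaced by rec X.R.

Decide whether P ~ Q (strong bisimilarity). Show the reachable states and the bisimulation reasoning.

P ≁ Q

Reachable graph of P (3 states):
  u0 = c.a.(0 | 0) :: --c--▸ u1
  u1 = a.(0 | 0) :: --a--▸ u2
  u2 = 0 | 0 :: ∅
Reachable graph of Q (3 states):
  v0 = b.a.(0 | 0) :: --b--▸ v1
  v1 = a.(0 | 0) :: --a--▸ v2
  v2 = 0 | 0 :: ∅
Coarsest stable partition (strong bisimilarity classes):
  B0 = {u0}
  B1 = {u1, v1}
  B2 = {u2, v2}
  B3 = {v0}
u0 ∈ B0, v0 ∈ B3 → different blocks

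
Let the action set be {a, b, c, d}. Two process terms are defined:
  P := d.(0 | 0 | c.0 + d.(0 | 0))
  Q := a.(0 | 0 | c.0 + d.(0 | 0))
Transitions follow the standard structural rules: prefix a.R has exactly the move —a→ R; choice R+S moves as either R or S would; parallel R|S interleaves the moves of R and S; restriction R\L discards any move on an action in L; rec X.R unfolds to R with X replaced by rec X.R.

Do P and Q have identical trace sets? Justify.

traces(P) ≠ traces(Q) — witness ⟨d⟩

Reachable graph of P (4 states):
  m0 = d.(0 | 0 | c.0 + d.(0 | 0)) ⊢ ··d··> m1
  m1 = 0 | 0 | c.0 + d.(0 | 0) ⊢ ··c··> m2, ··d··> m3
  m2 = 0 | 0 | 0 ⊢ stopped
  m3 = 0 | 0 ⊢ stopped
Reachable graph of Q (4 states):
  n0 = a.(0 | 0 | c.0 + d.(0 | 0)) ⊢ ··a··> n1
  n1 = 0 | 0 | c.0 + d.(0 | 0) ⊢ ··c··> n2, ··d··> n3
  n2 = 0 | 0 | 0 ⊢ stopped
  n3 = 0 | 0 ⊢ stopped
Executing d from P (initial set {m0}):
  step 1 (d): {m1}
  ✓ P
Executing d from Q (initial set {n0}):
  step 1 (d): no successor for Q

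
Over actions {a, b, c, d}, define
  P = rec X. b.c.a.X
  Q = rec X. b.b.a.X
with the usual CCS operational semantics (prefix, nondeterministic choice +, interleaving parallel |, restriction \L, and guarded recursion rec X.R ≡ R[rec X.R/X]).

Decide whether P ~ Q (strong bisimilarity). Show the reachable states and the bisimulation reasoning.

Reachable graph of P (3 states):
  u0 = rec X. b.c.a.X ⊢ --b--▸ u1
  u1 = c.a.(rec X. b.c.a.X) ⊢ --c--▸ u2
  u2 = a.(rec X. b.c.a.X) ⊢ --a--▸ u0
Reachable graph of Q (3 states):
  v0 = rec X. b.b.a.X ⊢ --b--▸ v1
  v1 = b.a.(rec X. b.b.a.X) ⊢ --b--▸ v2
  v2 = a.(rec X. b.b.a.X) ⊢ --a--▸ v0
Bisimilarity quotient blocks:
  B0 = {u0}
  B1 = {u1}
  B2 = {u2}
  B3 = {v0}
  B4 = {v1}
  B5 = {v2}
u0 ∈ B0, v0 ∈ B3 → different blocks

P ≁ Q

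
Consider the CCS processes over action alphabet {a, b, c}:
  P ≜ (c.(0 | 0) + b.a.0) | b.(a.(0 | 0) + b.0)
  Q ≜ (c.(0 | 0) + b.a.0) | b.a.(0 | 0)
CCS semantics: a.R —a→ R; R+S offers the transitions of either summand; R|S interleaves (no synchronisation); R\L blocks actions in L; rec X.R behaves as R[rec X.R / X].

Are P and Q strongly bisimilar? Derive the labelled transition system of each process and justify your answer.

Reachable graph of P (16 states):
  p0 = (c.(0 | 0) + b.a.0) | b.(a.(0 | 0) + b.0) | =b=> p1, =b=> p2, =c=> p3
  p1 = (c.(0 | 0) + b.a.0) | (a.(0 | 0) + b.0) | =a=> p4, =b=> p5, =b=> p6, =c=> p7
  p2 = a.0 | b.(a.(0 | 0) + b.0) | =a=> p8, =b=> p6
  p3 = 0 | 0 | b.(a.(0 | 0) + b.0) | =b=> p7
  p4 = (c.(0 | 0) + b.a.0) | (0 | 0) | =b=> p9, =c=> p10
  p5 = (c.(0 | 0) + b.a.0) | 0 | =b=> p11, =c=> p12
  p6 = a.0 | (a.(0 | 0) + b.0) | =a=> p13, =a=> p9, =b=> p11
  p7 = 0 | 0 | (a.(0 | 0) + b.0) | =a=> p10, =b=> p12
  p8 = 0 | b.(a.(0 | 0) + b.0) | =b=> p13
  p9 = a.0 | (0 | 0) | =a=> p14
  p10 = 0 | 0 | (0 | 0) | ∅
  p11 = a.0 | 0 | =a=> p15
  p12 = 0 | 0 | 0 | ∅
  p13 = 0 | (a.(0 | 0) + b.0) | =a=> p14, =b=> p15
  p14 = 0 | (0 | 0) | ∅
  p15 = 0 | 0 | ∅
Reachable graph of Q (12 states):
  q0 = (c.(0 | 0) + b.a.0) | b.a.(0 | 0) | =b=> q1, =b=> q2, =c=> q3
  q1 = (c.(0 | 0) + b.a.0) | a.(0 | 0) | =a=> q4, =b=> q5, =c=> q6
  q2 = a.0 | b.a.(0 | 0) | =a=> q7, =b=> q5
  q3 = 0 | 0 | b.a.(0 | 0) | =b=> q6
  q4 = (c.(0 | 0) + b.a.0) | (0 | 0) | =b=> q8, =c=> q9
  q5 = a.0 | a.(0 | 0) | =a=> q10, =a=> q8
  q6 = 0 | 0 | a.(0 | 0) | =a=> q9
  q7 = 0 | b.a.(0 | 0) | =b=> q10
  q8 = a.0 | (0 | 0) | =a=> q11
  q9 = 0 | 0 | (0 | 0) | ∅
  q10 = 0 | a.(0 | 0) | =a=> q11
  q11 = 0 | (0 | 0) | ∅
Bisimilarity quotient blocks:
  B0 = {p0}
  B1 = {p2}
  B2 = {p6}
  B3 = {p11, p9, q10, q6, q8}
  B4 = {p10, p12, p14, p15, q11, q9}
  B5 = {p13, p7}
  B6 = {p3, p8}
  B7 = {p1}
  B8 = {p4, p5, q4}
  B9 = {q0}
  B10 = {q2}
  B11 = {q3, q7}
  B12 = {q5}
  B13 = {q1}
p0 ∈ B0, q0 ∈ B9 → different blocks

not bisimilar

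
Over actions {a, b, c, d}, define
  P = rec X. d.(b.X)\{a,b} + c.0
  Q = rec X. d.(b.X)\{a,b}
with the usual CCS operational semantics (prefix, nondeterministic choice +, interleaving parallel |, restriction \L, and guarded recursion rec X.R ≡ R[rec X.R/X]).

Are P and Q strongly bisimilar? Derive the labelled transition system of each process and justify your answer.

LTS(P): 3 reachable states
  m0 = rec X. d.(b.X)\{a,b} + c.0 has moves ··c··> m1, ··d··> m2
  m1 = 0 has moves deadlocked
  m2 = (b.(rec X. d.(b.X)\{a,b} + c.0))\{a,b} has moves deadlocked
LTS(Q): 2 reachable states
  n0 = rec X. d.(b.X)\{a,b} has moves ··d··> n1
  n1 = (b.(rec X. d.(b.X)\{a,b}))\{a,b} has moves deadlocked
Partition-refinement fixed point:
  B0 = {m0}
  B1 = {m1, m2, n1}
  B2 = {n0}
m0 ∈ B0, n0 ∈ B2 → different blocks

P ≁ Q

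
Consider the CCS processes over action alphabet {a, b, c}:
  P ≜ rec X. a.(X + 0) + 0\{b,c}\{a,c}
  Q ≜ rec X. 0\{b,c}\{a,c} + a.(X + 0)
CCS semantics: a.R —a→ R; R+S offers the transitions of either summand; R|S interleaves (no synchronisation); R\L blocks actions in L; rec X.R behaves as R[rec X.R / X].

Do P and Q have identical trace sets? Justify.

LTS(P): 2 reachable states
  u0 = rec X. a.(X + 0) + 0\{b,c}\{a,c} ⊢ ··a··> u1
  u1 = (rec X. a.(X + 0) + 0\{b,c}\{a,c}) + 0 ⊢ ··a··> u1
LTS(Q): 2 reachable states
  v0 = rec X. 0\{b,c}\{a,c} + a.(X + 0) ⊢ ··a··> v1
  v1 = (rec X. 0\{b,c}\{a,c} + a.(X + 0)) + 0 ⊢ ··a··> v1
Partition-refinement fixed point:
  B0 = {u0, u1, v0, v1}
u0 ∈ B0, v0 ∈ B0 → same block
Bisimilar ⇒ trace-equivalent.

traces(P) = traces(Q)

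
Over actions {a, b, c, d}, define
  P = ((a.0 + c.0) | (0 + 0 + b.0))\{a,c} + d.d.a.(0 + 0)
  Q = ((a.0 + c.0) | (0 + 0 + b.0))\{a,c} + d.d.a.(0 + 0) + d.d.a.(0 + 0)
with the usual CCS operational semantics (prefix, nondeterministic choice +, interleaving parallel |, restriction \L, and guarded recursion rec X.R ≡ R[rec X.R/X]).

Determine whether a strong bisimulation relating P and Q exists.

bisimilar

LTS(P): 5 reachable states
  u0 = ((a.0 + c.0) | (0 + 0 + b.0))\{a,c} + d.d.a.(0 + 0) | =b=> u1, =d=> u2
  u1 = ((a.0 + c.0) | 0)\{a,c} | ·
  u2 = d.a.(0 + 0) | =d=> u3
  u3 = a.(0 + 0) | =a=> u4
  u4 = 0 + 0 | ·
LTS(Q): 5 reachable states
  v0 = ((a.0 + c.0) | (0 + 0 + b.0))\{a,c} + d.d.a.(0 + 0) + d.d.a.(0 + 0) | =b=> v1, =d=> v2
  v1 = ((a.0 + c.0) | 0)\{a,c} | ·
  v2 = d.a.(0 + 0) | =d=> v3
  v3 = a.(0 + 0) | =a=> v4
  v4 = 0 + 0 | ·
Bisimilarity quotient blocks:
  B0 = {u0, v0}
  B1 = {u1, u4, v1, v4}
  B2 = {u2, v2}
  B3 = {u3, v3}
u0 ∈ B0, v0 ∈ B0 → same block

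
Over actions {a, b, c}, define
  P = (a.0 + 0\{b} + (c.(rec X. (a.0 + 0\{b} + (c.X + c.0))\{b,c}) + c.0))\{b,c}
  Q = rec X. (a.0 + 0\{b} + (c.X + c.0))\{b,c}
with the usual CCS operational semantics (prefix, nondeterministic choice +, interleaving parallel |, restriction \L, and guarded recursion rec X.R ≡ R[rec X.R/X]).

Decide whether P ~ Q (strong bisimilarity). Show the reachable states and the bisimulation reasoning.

P ~ Q

Reachable graph of P (2 states):
  s0 = (a.0 + 0\{b} + (c.(rec X. (a.0 + 0\{b} + (c.X + c.0))\{b,c}) + c.0))\{b,c} has moves ··a··> s1
  s1 = 0\{b,c} has moves ·
Reachable graph of Q (2 states):
  t0 = rec X. (a.0 + 0\{b} + (c.X + c.0))\{b,c} has moves ··a··> t1
  t1 = 0\{b,c} has moves ·
Partition-refinement fixed point:
  B0 = {s0, t0}
  B1 = {s1, t1}
s0 ∈ B0, t0 ∈ B0 → same block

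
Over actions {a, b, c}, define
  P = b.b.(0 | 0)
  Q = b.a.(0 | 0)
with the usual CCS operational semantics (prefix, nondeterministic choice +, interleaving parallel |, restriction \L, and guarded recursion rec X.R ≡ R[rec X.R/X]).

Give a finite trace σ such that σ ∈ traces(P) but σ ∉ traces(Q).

P's transition system — 3 states:
  p0 = b.b.(0 | 0) → =b=> p1
  p1 = b.(0 | 0) → =b=> p2
  p2 = 0 | 0 → deadlocked
Q's transition system — 3 states:
  q0 = b.a.(0 | 0) → =b=> q1
  q1 = a.(0 | 0) → =a=> q2
  q2 = 0 | 0 → deadlocked
Trace ⟨bb⟩ through P, begin at {p0}:
  step 1 (b): {p1}
  step 2 (b): {p2}
  P completes σ.
Trace ⟨bb⟩ through Q, begin at {q0}:
  step 1 (b): {q1}
  step 2 (b): ∅ (Q stuck)

bb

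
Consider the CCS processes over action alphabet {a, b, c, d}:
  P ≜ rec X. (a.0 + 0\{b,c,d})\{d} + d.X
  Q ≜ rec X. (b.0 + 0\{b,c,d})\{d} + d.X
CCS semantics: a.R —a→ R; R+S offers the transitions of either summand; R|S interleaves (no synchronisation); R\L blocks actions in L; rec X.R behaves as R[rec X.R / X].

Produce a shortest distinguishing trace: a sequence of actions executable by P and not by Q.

LTS(P): 2 reachable states
  p0 = rec X. (a.0 + 0\{b,c,d})\{d} + d.X has moves =a=> p1, =d=> p0
  p1 = 0\{d} has moves ∅
LTS(Q): 2 reachable states
  q0 = rec X. (b.0 + 0\{b,c,d})\{d} + d.X has moves =b=> q1, =d=> q0
  q1 = 0\{d} has moves ∅
Trace ⟨a⟩ through P, begin at {p0}:
  after a @ step 1: {p1}
  — P admits the full trace.
Trace ⟨a⟩ through Q, begin at {q0}:
  after a @ step 1: ∅ (Q stuck)

a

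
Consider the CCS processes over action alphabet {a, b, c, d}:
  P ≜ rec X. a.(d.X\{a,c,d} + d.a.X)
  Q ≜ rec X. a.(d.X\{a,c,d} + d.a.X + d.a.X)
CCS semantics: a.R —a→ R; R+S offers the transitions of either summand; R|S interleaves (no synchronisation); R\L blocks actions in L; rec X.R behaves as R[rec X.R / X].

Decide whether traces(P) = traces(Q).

trace-equivalent

P's transition system — 4 states:
  s0 = rec X. a.(d.X\{a,c,d} + d.a.X) ⊢ ··a··> s1
  s1 = d.(rec X. a.(d.X\{a,c,d} + d.a.X))\{a,c,d} + d.a.(rec X. a.(d.X\{a,c,d} + d.a.X)) ⊢ ··d··> s2, ··d··> s3
  s2 = (rec X. a.(d.X\{a,c,d} + d.a.X))\{a,c,d} ⊢ stopped
  s3 = a.(rec X. a.(d.X\{a,c,d} + d.a.X)) ⊢ ··a··> s0
Q's transition system — 4 states:
  t0 = rec X. a.(d.X\{a,c,d} + d.a.X + d.a.X) ⊢ ··a··> t1
  t1 = d.(rec X. a.(d.X\{a,c,d} + d.a.X + d.a.X))\{a,c,d} + d.a.(rec X. a.(d.X\{a,c,d} + d.a.X + d.a.X)) + d.a.(rec X. a.(d.X\{a,c,d} + d.a.X + d.a.X)) ⊢ ··d··> t2, ··d··> t3
  t2 = (rec X. a.(d.X\{a,c,d} + d.a.X + d.a.X))\{a,c,d} ⊢ stopped
  t3 = a.(rec X. a.(d.X\{a,c,d} + d.a.X + d.a.X)) ⊢ ··a··> t0
Bisimilarity quotient blocks:
  B0 = {s0, t0}
  B1 = {s1, t1}
  B2 = {s2, t2}
  B3 = {s3, t3}
s0 ∈ B0, t0 ∈ B0 → same block
Bisimilar ⇒ trace-equivalent.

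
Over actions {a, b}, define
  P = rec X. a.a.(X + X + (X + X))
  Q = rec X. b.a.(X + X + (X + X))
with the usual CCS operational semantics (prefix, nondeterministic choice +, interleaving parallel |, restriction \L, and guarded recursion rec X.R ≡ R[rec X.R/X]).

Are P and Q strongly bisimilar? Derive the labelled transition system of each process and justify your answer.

P ≁ Q

P's transition system — 3 states:
  u0 = rec X. a.a.(X + X + (X + X)) has moves ··a··> u1
  u1 = a.((rec X. a.a.(X + X + (X + X))) + (rec X. a.a.(X + X + (X + X))) + ((rec X. a.a.(X + X + (X + X))) + (rec X. a.a.(X + X + (X + X))))) has moves ··a··> u2
  u2 = (rec X. a.a.(X + X + (X + X))) + (rec X. a.a.(X + X + (X + X))) + ((rec X. a.a.(X + X + (X + X))) + (rec X. a.a.(X + X + (X + X)))) has moves ··a··> u1
Q's transition system — 3 states:
  v0 = rec X. b.a.(X + X + (X + X)) has moves ··b··> v1
  v1 = a.((rec X. b.a.(X + X + (X + X))) + (rec X. b.a.(X + X + (X + X))) + ((rec X. b.a.(X + X + (X + X))) + (rec X. b.a.(X + X + (X + X))))) has moves ··a··> v2
  v2 = (rec X. b.a.(X + X + (X + X))) + (rec X. b.a.(X + X + (X + X))) + ((rec X. b.a.(X + X + (X + X))) + (rec X. b.a.(X + X + (X + X)))) has moves ··b··> v1
Bisimilarity quotient blocks:
  B0 = {u0, u1, u2}
  B1 = {v0, v2}
  B2 = {v1}
u0 ∈ B0, v0 ∈ B1 → different blocks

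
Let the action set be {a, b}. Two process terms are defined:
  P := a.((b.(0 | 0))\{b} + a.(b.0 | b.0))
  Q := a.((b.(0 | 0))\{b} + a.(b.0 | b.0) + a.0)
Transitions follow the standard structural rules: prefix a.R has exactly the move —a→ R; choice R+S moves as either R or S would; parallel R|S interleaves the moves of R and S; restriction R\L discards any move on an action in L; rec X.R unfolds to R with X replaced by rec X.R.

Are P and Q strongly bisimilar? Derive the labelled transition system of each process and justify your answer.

P's transition system — 6 states:
  u0 = a.((b.(0 | 0))\{b} + a.(b.0 | b.0)) ⊢ -a-> u1
  u1 = (b.(0 | 0))\{b} + a.(b.0 | b.0) ⊢ -a-> u2
  u2 = b.0 | b.0 ⊢ -b-> u3, -b-> u4
  u3 = 0 | b.0 ⊢ -b-> u5
  u4 = b.0 | 0 ⊢ -b-> u5
  u5 = 0 | 0 ⊢ stopped
Q's transition system — 7 states:
  v0 = a.((b.(0 | 0))\{b} + a.(b.0 | b.0) + a.0) ⊢ -a-> v1
  v1 = (b.(0 | 0))\{b} + a.(b.0 | b.0) + a.0 ⊢ -a-> v2, -a-> v3
  v2 = 0 ⊢ stopped
  v3 = b.0 | b.0 ⊢ -b-> v4, -b-> v5
  v4 = 0 | b.0 ⊢ -b-> v6
  v5 = b.0 | 0 ⊢ -b-> v6
  v6 = 0 | 0 ⊢ stopped
Partition-refinement fixed point:
  B0 = {u0}
  B1 = {u1}
  B2 = {u2, v3}
  B3 = {u3, u4, v4, v5}
  B4 = {u5, v2, v6}
  B5 = {v0}
  B6 = {v1}
u0 ∈ B0, v0 ∈ B5 → different blocks

P ≁ Q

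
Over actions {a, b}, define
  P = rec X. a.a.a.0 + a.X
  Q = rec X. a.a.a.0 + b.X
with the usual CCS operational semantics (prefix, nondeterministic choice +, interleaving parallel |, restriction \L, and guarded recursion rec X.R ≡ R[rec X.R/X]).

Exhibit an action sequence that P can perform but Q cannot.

aaaa

P's transition system — 4 states:
  s0 = rec X. a.a.a.0 + a.X | ··a··> s0, ··a··> s1
  s1 = a.a.0 | ··a··> s2
  s2 = a.0 | ··a··> s3
  s3 = 0 | deadlocked
Q's transition system — 4 states:
  t0 = rec X. a.a.a.0 + b.X | ··a··> t1, ··b··> t0
  t1 = a.a.0 | ··a··> t2
  t2 = a.0 | ··a··> t3
  t3 = 0 | deadlocked
Trace ⟨aaaa⟩ through P, begin at {s0}:
  [1] a ⇒ {s0, s1}
  [2] a ⇒ {s0, s1, s2}
  [3] a ⇒ {s0, s1, s2, s3}
  [4] a ⇒ {s0, s1, s2, s3}
  — P admits the full trace.
Trace ⟨aaaa⟩ through Q, begin at {t0}:
  [1] a ⇒ {t1}
  [2] a ⇒ {t2}
  [3] a ⇒ {t3}
  [4] a ⇒ ∅ (Q stuck)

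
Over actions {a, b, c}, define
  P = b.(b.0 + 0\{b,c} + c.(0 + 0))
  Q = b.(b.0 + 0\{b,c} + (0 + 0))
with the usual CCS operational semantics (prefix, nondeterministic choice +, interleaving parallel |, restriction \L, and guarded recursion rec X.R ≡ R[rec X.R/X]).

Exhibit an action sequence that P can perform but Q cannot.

bc

P's transition system — 4 states:
  m0 = b.(b.0 + 0\{b,c} + c.(0 + 0)) ⊢ -b-> m1
  m1 = b.0 + 0\{b,c} + c.(0 + 0) ⊢ -b-> m2, -c-> m3
  m2 = 0 ⊢ (no moves)
  m3 = 0 + 0 ⊢ (no moves)
Q's transition system — 3 states:
  n0 = b.(b.0 + 0\{b,c} + (0 + 0)) ⊢ -b-> n1
  n1 = b.0 + 0\{b,c} + (0 + 0) ⊢ -b-> n2
  n2 = 0 ⊢ (no moves)
Trace ⟨bc⟩ through P, begin at {m0}:
  step 1 (b): {m1}
  step 2 (c): {m3}
  ✓ P
Trace ⟨bc⟩ through Q, begin at {n0}:
  step 1 (b): {n1}
  step 2 (c): no successor for Q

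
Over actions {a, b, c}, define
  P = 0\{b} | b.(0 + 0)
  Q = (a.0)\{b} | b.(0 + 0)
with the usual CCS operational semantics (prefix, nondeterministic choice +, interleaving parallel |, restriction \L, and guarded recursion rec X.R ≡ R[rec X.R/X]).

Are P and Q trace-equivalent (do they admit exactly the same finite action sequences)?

P's transition system — 2 states:
  u0 = 0\{b} | b.(0 + 0) has moves -b-> u1
  u1 = 0\{b} | (0 + 0) has moves deadlocked
Q's transition system — 4 states:
  v0 = (a.0)\{b} | b.(0 + 0) has moves -a-> v1, -b-> v2
  v1 = 0\{b} | b.(0 + 0) has moves -b-> v3
  v2 = (a.0)\{b} | (0 + 0) has moves -a-> v3
  v3 = 0\{b} | (0 + 0) has moves deadlocked
Trace ⟨a⟩ through Q, begin at {v0}:
  after a @ step 1: {v1}
  Q completes σ.
Trace ⟨a⟩ through P, begin at {u0}:
  after a @ step 1: ∅ (P stuck)

traces(P) ≠ traces(Q) — witness ⟨a⟩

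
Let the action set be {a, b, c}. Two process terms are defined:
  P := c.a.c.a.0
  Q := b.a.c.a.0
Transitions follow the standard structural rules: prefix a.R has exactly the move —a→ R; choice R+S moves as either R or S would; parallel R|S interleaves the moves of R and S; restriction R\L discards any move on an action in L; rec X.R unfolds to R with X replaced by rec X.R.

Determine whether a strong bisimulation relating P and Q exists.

P's transition system — 5 states:
  p0 = c.a.c.a.0 ⊢ --c--▸ p1
  p1 = a.c.a.0 ⊢ --a--▸ p2
  p2 = c.a.0 ⊢ --c--▸ p3
  p3 = a.0 ⊢ --a--▸ p4
  p4 = 0 ⊢ (no moves)
Q's transition system — 5 states:
  q0 = b.a.c.a.0 ⊢ --b--▸ q1
  q1 = a.c.a.0 ⊢ --a--▸ q2
  q2 = c.a.0 ⊢ --c--▸ q3
  q3 = a.0 ⊢ --a--▸ q4
  q4 = 0 ⊢ (no moves)
Partition-refinement fixed point:
  B0 = {p0}
  B1 = {p1, q1}
  B2 = {p2, q2}
  B3 = {p3, q3}
  B4 = {p4, q4}
  B5 = {q0}
p0 ∈ B0, q0 ∈ B5 → different blocks

not bisimilar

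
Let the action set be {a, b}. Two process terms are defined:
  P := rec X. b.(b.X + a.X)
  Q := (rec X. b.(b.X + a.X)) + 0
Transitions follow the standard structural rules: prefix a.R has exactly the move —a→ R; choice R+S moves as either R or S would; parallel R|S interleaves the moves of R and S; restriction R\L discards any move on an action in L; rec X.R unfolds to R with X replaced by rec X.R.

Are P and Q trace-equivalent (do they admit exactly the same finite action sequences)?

LTS(P): 2 reachable states
  m0 = rec X. b.(b.X + a.X) | -b-> m1
  m1 = b.(rec X. b.(b.X + a.X)) + a.(rec X. b.(b.X + a.X)) | -a-> m0, -b-> m0
LTS(Q): 3 reachable states
  n0 = (rec X. b.(b.X + a.X)) + 0 | -b-> n1
  n1 = b.(rec X. b.(b.X + a.X)) + a.(rec X. b.(b.X + a.X)) | -a-> n2, -b-> n2
  n2 = rec X. b.(b.X + a.X) | -b-> n1
Partition-refinement fixed point:
  B0 = {m0, n0, n2}
  B1 = {m1, n1}
m0 ∈ B0, n0 ∈ B0 → same block
Bisimilar ⇒ trace-equivalent.

trace-equivalent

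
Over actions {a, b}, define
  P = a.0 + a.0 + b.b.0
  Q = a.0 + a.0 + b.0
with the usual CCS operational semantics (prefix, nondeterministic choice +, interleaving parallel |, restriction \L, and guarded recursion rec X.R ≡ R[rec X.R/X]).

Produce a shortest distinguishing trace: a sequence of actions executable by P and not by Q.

P's transition system — 3 states:
  p0 = a.0 + a.0 + b.b.0 has moves --a--▸ p1, --b--▸ p2
  p1 = 0 has moves ∅
  p2 = b.0 has moves --b--▸ p1
Q's transition system — 2 states:
  q0 = a.0 + a.0 + b.0 has moves --a--▸ q1, --b--▸ q1
  q1 = 0 has moves ∅
Run σ = ⟨bb⟩ on P: start {p0}
  after b @ step 1: {p2}
  after b @ step 2: {p1}
  ✓ P
Run σ = ⟨bb⟩ on Q: start {q0}
  after b @ step 1: {q1}
  after b @ step 2: ∅  — Q cannot continue

bb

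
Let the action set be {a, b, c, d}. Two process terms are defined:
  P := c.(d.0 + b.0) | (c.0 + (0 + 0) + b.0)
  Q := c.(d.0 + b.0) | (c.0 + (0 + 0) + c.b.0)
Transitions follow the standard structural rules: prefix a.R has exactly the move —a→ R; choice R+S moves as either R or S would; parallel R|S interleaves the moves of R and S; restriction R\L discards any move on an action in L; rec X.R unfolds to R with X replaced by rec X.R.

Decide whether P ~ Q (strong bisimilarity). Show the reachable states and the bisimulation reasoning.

LTS(P): 6 reachable states
  p0 = c.(d.0 + b.0) | (c.0 + (0 + 0) + b.0) | =b=> p1, =c=> p1, =c=> p2
  p1 = c.(d.0 + b.0) | 0 | =c=> p3
  p2 = (d.0 + b.0) | (c.0 + (0 + 0) + b.0) | =b=> p3, =b=> p4, =c=> p3, =d=> p4
  p3 = (d.0 + b.0) | 0 | =b=> p5, =d=> p5
  p4 = 0 | (c.0 + (0 + 0) + b.0) | =b=> p5, =c=> p5
  p5 = 0 | 0 | deadlocked
LTS(Q): 9 reachable states
  q0 = c.(d.0 + b.0) | (c.0 + (0 + 0) + c.b.0) | =c=> q1, =c=> q2, =c=> q3
  q1 = (d.0 + b.0) | (c.0 + (0 + 0) + c.b.0) | =b=> q4, =c=> q5, =c=> q6, =d=> q4
  q2 = c.(d.0 + b.0) | 0 | =c=> q5
  q3 = c.(d.0 + b.0) | b.0 | =b=> q2, =c=> q6
  q4 = 0 | (c.0 + (0 + 0) + c.b.0) | =c=> q7, =c=> q8
  q5 = (d.0 + b.0) | 0 | =b=> q7, =d=> q7
  q6 = (d.0 + b.0) | b.0 | =b=> q5, =b=> q8, =d=> q8
  q7 = 0 | 0 | deadlocked
  q8 = 0 | b.0 | =b=> q7
Coarsest stable partition (strong bisimilarity classes):
  B0 = {p0}
  B1 = {p1, q2}
  B2 = {p3, q5}
  B3 = {p5, q7}
  B4 = {p2}
  B5 = {p4}
  B6 = {q0}
  B7 = {q1}
  B8 = {q6}
  B9 = {q8}
  B10 = {q4}
  B11 = {q3}
p0 ∈ B0, q0 ∈ B6 → different blocks

P ≁ Q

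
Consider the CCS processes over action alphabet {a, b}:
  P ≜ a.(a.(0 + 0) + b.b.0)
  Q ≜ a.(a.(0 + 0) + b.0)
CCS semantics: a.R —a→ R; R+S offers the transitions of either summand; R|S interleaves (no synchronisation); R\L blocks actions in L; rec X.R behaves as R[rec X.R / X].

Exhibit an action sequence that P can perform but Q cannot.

abb

P's transition system — 5 states:
  u0 = a.(a.(0 + 0) + b.b.0) ⊢ ··a··> u1
  u1 = a.(0 + 0) + b.b.0 ⊢ ··a··> u2, ··b··> u3
  u2 = 0 + 0 ⊢ (no moves)
  u3 = b.0 ⊢ ··b··> u4
  u4 = 0 ⊢ (no moves)
Q's transition system — 4 states:
  v0 = a.(a.(0 + 0) + b.0) ⊢ ··a··> v1
  v1 = a.(0 + 0) + b.0 ⊢ ··a··> v2, ··b··> v3
  v2 = 0 + 0 ⊢ (no moves)
  v3 = 0 ⊢ (no moves)
Run σ = ⟨abb⟩ on P: start {u0}
  step 1 (a): {u1}
  step 2 (b): {u3}
  step 3 (b): {u4}
  ✓ P
Run σ = ⟨abb⟩ on Q: start {v0}
  step 1 (a): {v1}
  step 2 (b): {v3}
  step 3 (b): no successor for Q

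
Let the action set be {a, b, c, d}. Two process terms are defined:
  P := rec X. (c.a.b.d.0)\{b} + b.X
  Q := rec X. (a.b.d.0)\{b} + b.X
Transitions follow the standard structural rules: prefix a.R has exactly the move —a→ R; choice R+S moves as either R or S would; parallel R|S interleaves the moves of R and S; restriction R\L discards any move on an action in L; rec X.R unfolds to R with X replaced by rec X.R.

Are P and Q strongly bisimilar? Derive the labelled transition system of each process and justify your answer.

NO

LTS(P): 3 reachable states
  m0 = rec X. (c.a.b.d.0)\{b} + b.X | =b=> m0, =c=> m1
  m1 = (a.b.d.0)\{b} | =a=> m2
  m2 = (b.d.0)\{b} | ∅
LTS(Q): 2 reachable states
  n0 = rec X. (a.b.d.0)\{b} + b.X | =a=> n1, =b=> n0
  n1 = (b.d.0)\{b} | ∅
Partition-refinement fixed point:
  B0 = {m0}
  B1 = {m1}
  B2 = {m2, n1}
  B3 = {n0}
m0 ∈ B0, n0 ∈ B3 → different blocks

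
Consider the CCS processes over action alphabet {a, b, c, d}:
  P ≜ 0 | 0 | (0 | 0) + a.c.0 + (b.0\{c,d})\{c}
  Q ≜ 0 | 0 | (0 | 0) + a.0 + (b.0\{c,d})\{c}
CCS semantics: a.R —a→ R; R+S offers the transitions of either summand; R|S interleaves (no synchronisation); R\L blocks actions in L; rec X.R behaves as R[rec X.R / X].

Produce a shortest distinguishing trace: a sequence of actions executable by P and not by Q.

P's transition system — 4 states:
  m0 = 0 | 0 | (0 | 0) + a.c.0 + (b.0\{c,d})\{c} :: =a=> m1, =b=> m2
  m1 = c.0 :: =c=> m3
  m2 = 0\{c,d}\{c} :: ·
  m3 = 0 :: ·
Q's transition system — 3 states:
  n0 = 0 | 0 | (0 | 0) + a.0 + (b.0\{c,d})\{c} :: =a=> n1, =b=> n2
  n1 = 0 :: ·
  n2 = 0\{c,d}\{c} :: ·
Executing ac from P (initial set {m0}):
  after a @ step 1: {m1}
  after c @ step 2: {m3}
  ✓ P
Executing ac from Q (initial set {n0}):
  after a @ step 1: {n1}
  after c @ step 2: ∅  — Q cannot continue

ac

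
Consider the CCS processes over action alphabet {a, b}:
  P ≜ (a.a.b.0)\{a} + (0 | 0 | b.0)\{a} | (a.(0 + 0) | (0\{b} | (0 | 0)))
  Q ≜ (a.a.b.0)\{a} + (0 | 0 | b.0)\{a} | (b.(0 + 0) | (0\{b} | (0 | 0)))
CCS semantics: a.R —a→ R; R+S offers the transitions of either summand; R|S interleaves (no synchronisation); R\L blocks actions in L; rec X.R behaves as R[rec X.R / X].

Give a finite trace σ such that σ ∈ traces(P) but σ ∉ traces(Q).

a

LTS(P): 4 reachable states
  p0 = (a.a.b.0)\{a} + (0 | 0 | b.0)\{a} | (a.(0 + 0) | (0\{b} | (0 | 0))) | -a-> p1, -b-> p2
  p1 = (0 | 0 | b.0)\{a} | ((0 + 0) | (0\{b} | (0 | 0))) | -b-> p3
  p2 = (0 | 0 | 0)\{a} | (a.(0 + 0) | (0\{b} | (0 | 0))) | -a-> p3
  p3 = (0 | 0 | 0)\{a} | ((0 + 0) | (0\{b} | (0 | 0))) | deadlocked
LTS(Q): 4 reachable states
  q0 = (a.a.b.0)\{a} + (0 | 0 | b.0)\{a} | (b.(0 + 0) | (0\{b} | (0 | 0))) | -b-> q1, -b-> q2
  q1 = (0 | 0 | 0)\{a} | (b.(0 + 0) | (0\{b} | (0 | 0))) | -b-> q3
  q2 = (0 | 0 | b.0)\{a} | ((0 + 0) | (0\{b} | (0 | 0))) | -b-> q3
  q3 = (0 | 0 | 0)\{a} | ((0 + 0) | (0\{b} | (0 | 0))) | deadlocked
Executing a from P (initial set {p0}):
  [1] a ⇒ {p1}
  ✓ P
Executing a from Q (initial set {q0}):
  [1] a ⇒ ∅  — Q cannot continue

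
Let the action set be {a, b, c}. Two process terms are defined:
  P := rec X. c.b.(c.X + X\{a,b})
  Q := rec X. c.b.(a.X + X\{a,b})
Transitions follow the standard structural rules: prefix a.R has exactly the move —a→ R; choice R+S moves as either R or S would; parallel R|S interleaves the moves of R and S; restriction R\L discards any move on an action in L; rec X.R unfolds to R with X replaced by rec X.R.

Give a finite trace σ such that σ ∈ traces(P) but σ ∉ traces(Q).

cbcc

Reachable graph of P (4 states):
  u0 = rec X. c.b.(c.X + X\{a,b}) ⊢ --c--▸ u1
  u1 = b.(c.(rec X. c.b.(c.X + X\{a,b})) + (rec X. c.b.(c.X + X\{a,b}))\{a,b}) ⊢ --b--▸ u2
  u2 = c.(rec X. c.b.(c.X + X\{a,b})) + (rec X. c.b.(c.X + X\{a,b}))\{a,b} ⊢ --c--▸ u0, --c--▸ u3
  u3 = (b.(c.(rec X. c.b.(c.X + X\{a,b})) + (rec X. c.b.(c.X + X\{a,b}))\{a,b}))\{a,b} ⊢ deadlocked
Reachable graph of Q (4 states):
  v0 = rec X. c.b.(a.X + X\{a,b}) ⊢ --c--▸ v1
  v1 = b.(a.(rec X. c.b.(a.X + X\{a,b})) + (rec X. c.b.(a.X + X\{a,b}))\{a,b}) ⊢ --b--▸ v2
  v2 = a.(rec X. c.b.(a.X + X\{a,b})) + (rec X. c.b.(a.X + X\{a,b}))\{a,b} ⊢ --a--▸ v0, --c--▸ v3
  v3 = (b.(a.(rec X. c.b.(a.X + X\{a,b})) + (rec X. c.b.(a.X + X\{a,b}))\{a,b}))\{a,b} ⊢ deadlocked
Executing cbcc from P (initial set {u0}):
  step 1 (c): {u1}
  step 2 (b): {u2}
  step 3 (c): {u0, u3}
  step 4 (c): {u1}
  ✓ P
Executing cbcc from Q (initial set {v0}):
  step 1 (c): {v1}
  step 2 (b): {v2}
  step 3 (c): {v3}
  step 4 (c): ∅  — Q cannot continue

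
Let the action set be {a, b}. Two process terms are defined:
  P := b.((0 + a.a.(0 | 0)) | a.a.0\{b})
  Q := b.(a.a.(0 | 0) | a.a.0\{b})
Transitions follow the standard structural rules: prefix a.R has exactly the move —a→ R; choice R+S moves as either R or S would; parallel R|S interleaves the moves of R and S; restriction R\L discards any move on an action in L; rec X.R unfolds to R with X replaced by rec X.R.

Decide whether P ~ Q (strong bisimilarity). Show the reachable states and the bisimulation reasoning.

Reachable graph of P (10 states):
  m0 = b.((0 + a.a.(0 | 0)) | a.a.0\{b}) :: ··b··> m1
  m1 = (0 + a.a.(0 | 0)) | a.a.0\{b} :: ··a··> m2, ··a··> m3
  m2 = (0 + a.a.(0 | 0)) | a.0\{b} :: ··a··> m4, ··a··> m5
  m3 = a.(0 | 0) | a.a.0\{b} :: ··a··> m5, ··a··> m6
  m4 = (0 + a.a.(0 | 0)) | 0\{b} :: ··a··> m7
  m5 = a.(0 | 0) | a.0\{b} :: ··a··> m7, ··a··> m8
  m6 = 0 | 0 | a.a.0\{b} :: ··a··> m8
  m7 = a.(0 | 0) | 0\{b} :: ··a··> m9
  m8 = 0 | 0 | a.0\{b} :: ··a··> m9
  m9 = 0 | 0 | 0\{b} :: (no moves)
Reachable graph of Q (10 states):
  n0 = b.(a.a.(0 | 0) | a.a.0\{b}) :: ··b··> n1
  n1 = a.a.(0 | 0) | a.a.0\{b} :: ··a··> n2, ··a··> n3
  n2 = a.(0 | 0) | a.a.0\{b} :: ··a··> n4, ··a··> n5
  n3 = a.a.(0 | 0) | a.0\{b} :: ··a··> n5, ··a··> n6
  n4 = 0 | 0 | a.a.0\{b} :: ··a··> n7
  n5 = a.(0 | 0) | a.0\{b} :: ··a··> n7, ··a··> n8
  n6 = a.a.(0 | 0) | 0\{b} :: ··a··> n8
  n7 = 0 | 0 | a.0\{b} :: ··a··> n9
  n8 = a.(0 | 0) | 0\{b} :: ··a··> n9
  n9 = 0 | 0 | 0\{b} :: (no moves)
Bisimilarity quotient blocks:
  B0 = {m0, n0}
  B1 = {m1, n1}
  B2 = {m2, m3, n2, n3}
  B3 = {m4, m5, m6, n4, n5, n6}
  B4 = {m7, m8, n7, n8}
  B5 = {m9, n9}
m0 ∈ B0, n0 ∈ B0 → same block

YES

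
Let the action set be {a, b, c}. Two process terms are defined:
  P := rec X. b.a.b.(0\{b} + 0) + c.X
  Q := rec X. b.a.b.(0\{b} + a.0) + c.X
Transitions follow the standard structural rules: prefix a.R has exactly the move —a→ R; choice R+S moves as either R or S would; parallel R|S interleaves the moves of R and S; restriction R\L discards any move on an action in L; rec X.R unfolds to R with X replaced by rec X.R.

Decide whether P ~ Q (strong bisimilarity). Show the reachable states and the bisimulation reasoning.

NO

LTS(P): 4 reachable states
  s0 = rec X. b.a.b.(0\{b} + 0) + c.X :: =b=> s1, =c=> s0
  s1 = a.b.(0\{b} + 0) :: =a=> s2
  s2 = b.(0\{b} + 0) :: =b=> s3
  s3 = 0\{b} + 0 :: stopped
LTS(Q): 5 reachable states
  t0 = rec X. b.a.b.(0\{b} + a.0) + c.X :: =b=> t1, =c=> t0
  t1 = a.b.(0\{b} + a.0) :: =a=> t2
  t2 = b.(0\{b} + a.0) :: =b=> t3
  t3 = 0\{b} + a.0 :: =a=> t4
  t4 = 0 :: stopped
Partition-refinement fixed point:
  B0 = {s0}
  B1 = {s1}
  B2 = {s2}
  B3 = {s3, t4}
  B4 = {t0}
  B5 = {t1}
  B6 = {t2}
  B7 = {t3}
s0 ∈ B0, t0 ∈ B4 → different blocks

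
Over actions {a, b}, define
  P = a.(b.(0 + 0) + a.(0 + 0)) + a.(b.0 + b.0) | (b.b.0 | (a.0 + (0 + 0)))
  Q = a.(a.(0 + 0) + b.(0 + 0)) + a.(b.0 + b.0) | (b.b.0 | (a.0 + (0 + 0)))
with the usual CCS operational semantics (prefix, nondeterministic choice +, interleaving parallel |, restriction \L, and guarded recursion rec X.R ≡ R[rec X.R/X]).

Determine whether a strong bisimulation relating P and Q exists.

P's transition system — 20 states:
  s0 = a.(b.(0 + 0) + a.(0 + 0)) + a.(b.0 + b.0) | (b.b.0 | (a.0 + (0 + 0))) | —a→ s1, —a→ s2, —a→ s3, —b→ s4
  s1 = (b.0 + b.0) | (b.b.0 | (a.0 + (0 + 0))) | —a→ s5, —b→ s6, —b→ s7
  s2 = a.(b.0 + b.0) | (b.b.0 | 0) | —a→ s5, —b→ s8
  s3 = b.(0 + 0) + a.(0 + 0) | —a→ s9, —b→ s9
  s4 = a.(b.0 + b.0) | (b.0 | (a.0 + (0 + 0))) | —a→ s6, —a→ s8, —b→ s10
  s5 = (b.0 + b.0) | (b.b.0 | 0) | —b→ s11, —b→ s12
  s6 = (b.0 + b.0) | (b.0 | (a.0 + (0 + 0))) | —a→ s11, —b→ s13, —b→ s14
  s7 = 0 | (b.b.0 | (a.0 + (0 + 0))) | —a→ s12, —b→ s14
  s8 = a.(b.0 + b.0) | (b.0 | 0) | —a→ s11, —b→ s15
  s9 = 0 + 0 | ∅
  s10 = a.(b.0 + b.0) | (0 | (a.0 + (0 + 0))) | —a→ s13, —a→ s15
  s11 = (b.0 + b.0) | (b.0 | 0) | —b→ s16, —b→ s17
  s12 = 0 | (b.b.0 | 0) | —b→ s17
  s13 = (b.0 + b.0) | (0 | (a.0 + (0 + 0))) | —a→ s16, —b→ s18
  s14 = 0 | (b.0 | (a.0 + (0 + 0))) | —a→ s17, —b→ s18
  s15 = a.(b.0 + b.0) | (0 | 0) | —a→ s16
  s16 = (b.0 + b.0) | (0 | 0) | —b→ s19
  s17 = 0 | (b.0 | 0) | —b→ s19
  s18 = 0 | (0 | (a.0 + (0 + 0))) | —a→ s19
  s19 = 0 | (0 | 0) | ∅
Q's transition system — 20 states:
  t0 = a.(a.(0 + 0) + b.(0 + 0)) + a.(b.0 + b.0) | (b.b.0 | (a.0 + (0 + 0))) | —a→ t1, —a→ t2, —a→ t3, —b→ t4
  t1 = (b.0 + b.0) | (b.b.0 | (a.0 + (0 + 0))) | —a→ t5, —b→ t6, —b→ t7
  t2 = a.(0 + 0) + b.(0 + 0) | —a→ t8, —b→ t8
  t3 = a.(b.0 + b.0) | (b.b.0 | 0) | —a→ t5, —b→ t9
  t4 = a.(b.0 + b.0) | (b.0 | (a.0 + (0 + 0))) | —a→ t6, —a→ t9, —b→ t10
  t5 = (b.0 + b.0) | (b.b.0 | 0) | —b→ t11, —b→ t12
  t6 = (b.0 + b.0) | (b.0 | (a.0 + (0 + 0))) | —a→ t11, —b→ t13, —b→ t14
  t7 = 0 | (b.b.0 | (a.0 + (0 + 0))) | —a→ t12, —b→ t14
  t8 = 0 + 0 | ∅
  t9 = a.(b.0 + b.0) | (b.0 | 0) | —a→ t11, —b→ t15
  t10 = a.(b.0 + b.0) | (0 | (a.0 + (0 + 0))) | —a→ t13, —a→ t15
  t11 = (b.0 + b.0) | (b.0 | 0) | —b→ t16, —b→ t17
  t12 = 0 | (b.b.0 | 0) | —b→ t17
  t13 = (b.0 + b.0) | (0 | (a.0 + (0 + 0))) | —a→ t16, —b→ t18
  t14 = 0 | (b.0 | (a.0 + (0 + 0))) | —a→ t17, —b→ t18
  t15 = a.(b.0 + b.0) | (0 | 0) | —a→ t16
  t16 = (b.0 + b.0) | (0 | 0) | —b→ t19
  t17 = 0 | (b.0 | 0) | —b→ t19
  t18 = 0 | (0 | (a.0 + (0 + 0))) | —a→ t19
  t19 = 0 | (0 | 0) | ∅
Bisimilarity quotient blocks:
  B0 = {s0, t0}
  B1 = {s1, t1}
  B2 = {s6, s7, t6, t7}
  B3 = {s11, s12, t11, t12}
  B4 = {s16, s17, t16, t17}
  B5 = {s19, s9, t19, t8}
  B6 = {s13, s14, t13, t14}
  B7 = {s18, t18}
  B8 = {s5, t5}
  B9 = {s4, t4}
  B10 = {s10, t10}
  B11 = {s15, t15}
  B12 = {s8, t9}
  B13 = {s2, t3}
  B14 = {s3, t2}
s0 ∈ B0, t0 ∈ B0 → same block

P ~ Q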